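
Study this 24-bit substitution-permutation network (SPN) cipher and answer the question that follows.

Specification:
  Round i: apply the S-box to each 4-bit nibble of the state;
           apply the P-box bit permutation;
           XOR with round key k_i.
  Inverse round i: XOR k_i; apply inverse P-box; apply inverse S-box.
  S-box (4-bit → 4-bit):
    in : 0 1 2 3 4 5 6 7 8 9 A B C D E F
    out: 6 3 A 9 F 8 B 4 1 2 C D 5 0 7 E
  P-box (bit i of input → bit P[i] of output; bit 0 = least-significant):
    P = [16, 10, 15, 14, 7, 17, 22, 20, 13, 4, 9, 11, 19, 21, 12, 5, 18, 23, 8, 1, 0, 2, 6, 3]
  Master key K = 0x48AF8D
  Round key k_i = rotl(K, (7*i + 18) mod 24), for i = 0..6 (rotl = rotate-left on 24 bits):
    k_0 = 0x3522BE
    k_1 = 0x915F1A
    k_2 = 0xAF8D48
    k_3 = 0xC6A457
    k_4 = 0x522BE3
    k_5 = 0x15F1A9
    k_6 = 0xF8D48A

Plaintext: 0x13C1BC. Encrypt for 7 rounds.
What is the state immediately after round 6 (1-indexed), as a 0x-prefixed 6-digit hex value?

0xC1CAFE

s_0 = plaintext = 0x13C1BC
s_1 = Round(s_0, k_0) = 0x689229
s_2 = Round(s_1, k_1) = 0xA75307
s_3 = Round(s_2, k_2) = 0xED2420
s_4 = Round(s_3, k_3) = 0xF40A22
s_5 = Round(s_4, k_4) = 0xE474AD
s_6 = Round(s_5, k_5) = 0xC1CAFE
s_7 = Round(s_6, k_6) = 0x274ACB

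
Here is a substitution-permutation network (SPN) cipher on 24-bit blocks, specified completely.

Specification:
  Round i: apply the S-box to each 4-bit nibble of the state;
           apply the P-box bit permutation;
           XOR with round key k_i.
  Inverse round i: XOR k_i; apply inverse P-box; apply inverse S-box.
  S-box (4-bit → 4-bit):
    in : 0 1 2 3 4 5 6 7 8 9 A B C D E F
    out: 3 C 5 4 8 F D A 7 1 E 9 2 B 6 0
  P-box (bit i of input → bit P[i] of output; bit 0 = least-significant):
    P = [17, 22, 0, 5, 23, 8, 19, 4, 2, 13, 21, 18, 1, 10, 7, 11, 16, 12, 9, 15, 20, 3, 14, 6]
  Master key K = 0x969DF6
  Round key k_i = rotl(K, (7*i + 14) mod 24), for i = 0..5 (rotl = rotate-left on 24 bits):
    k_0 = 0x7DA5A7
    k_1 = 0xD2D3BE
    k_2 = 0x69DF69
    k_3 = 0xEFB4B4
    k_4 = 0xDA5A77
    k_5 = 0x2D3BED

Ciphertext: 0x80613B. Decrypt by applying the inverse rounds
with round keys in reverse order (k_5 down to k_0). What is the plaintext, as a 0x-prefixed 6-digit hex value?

0x5DB76E

s_0 = ciphertext = 0x80613B
s_1 = InvRound(s_0, k_5) = 0x18666F
s_2 = InvRound(s_1, k_4) = 0xCC7CB0
s_3 = InvRound(s_2, k_3) = 0x3B42F9
s_4 = InvRound(s_3, k_2) = 0x97AF70
s_5 = InvRound(s_4, k_1) = 0xA05DFC
s_6 = InvRound(s_5, k_0) = 0x5DB76E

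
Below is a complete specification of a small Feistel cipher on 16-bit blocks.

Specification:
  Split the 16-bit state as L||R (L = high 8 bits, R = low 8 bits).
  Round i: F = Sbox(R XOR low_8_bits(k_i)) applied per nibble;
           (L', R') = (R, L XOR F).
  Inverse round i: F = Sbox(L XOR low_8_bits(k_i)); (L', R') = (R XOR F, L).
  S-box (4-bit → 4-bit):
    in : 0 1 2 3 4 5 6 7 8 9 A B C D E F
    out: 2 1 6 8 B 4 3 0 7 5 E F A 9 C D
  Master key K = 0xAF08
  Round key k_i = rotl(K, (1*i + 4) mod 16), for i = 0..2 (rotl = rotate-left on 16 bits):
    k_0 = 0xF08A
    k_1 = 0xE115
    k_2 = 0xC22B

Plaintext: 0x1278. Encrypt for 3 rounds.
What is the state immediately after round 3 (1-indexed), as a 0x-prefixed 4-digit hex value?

s_0 = plaintext = 0x1278
s_1 = Round(s_0, k_0) = 0x78C4
s_2 = Round(s_1, k_1) = 0xC4E9
s_3 = Round(s_2, k_2) = 0xE962

0xE962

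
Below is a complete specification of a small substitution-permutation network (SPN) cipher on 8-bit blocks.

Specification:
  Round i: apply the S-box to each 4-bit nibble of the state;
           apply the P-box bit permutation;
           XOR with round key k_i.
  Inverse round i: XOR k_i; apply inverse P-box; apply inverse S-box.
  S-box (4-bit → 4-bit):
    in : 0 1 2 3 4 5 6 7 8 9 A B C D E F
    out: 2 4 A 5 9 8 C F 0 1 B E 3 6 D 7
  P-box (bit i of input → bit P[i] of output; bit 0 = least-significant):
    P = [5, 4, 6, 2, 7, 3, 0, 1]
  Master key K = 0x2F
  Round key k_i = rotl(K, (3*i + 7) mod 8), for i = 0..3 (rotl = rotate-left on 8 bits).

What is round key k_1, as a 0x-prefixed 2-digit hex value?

K = 0x2F
k_0 = rotl(K, (3*0+7) mod 8) = rotl(K, 7) = 0x97
k_1 = rotl(K, (3*1+7) mod 8) = rotl(K, 2) = 0xBC

0xBC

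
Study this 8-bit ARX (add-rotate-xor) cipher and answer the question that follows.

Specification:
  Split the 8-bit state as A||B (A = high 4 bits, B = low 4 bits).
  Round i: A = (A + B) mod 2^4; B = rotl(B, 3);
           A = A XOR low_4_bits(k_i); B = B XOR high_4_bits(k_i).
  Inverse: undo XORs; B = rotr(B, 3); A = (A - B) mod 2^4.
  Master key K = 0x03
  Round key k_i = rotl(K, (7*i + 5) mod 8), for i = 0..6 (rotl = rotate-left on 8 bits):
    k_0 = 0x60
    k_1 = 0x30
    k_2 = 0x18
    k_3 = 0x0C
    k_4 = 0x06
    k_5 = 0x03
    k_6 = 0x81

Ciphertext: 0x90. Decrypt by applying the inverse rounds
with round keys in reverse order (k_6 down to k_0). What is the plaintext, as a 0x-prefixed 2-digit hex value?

s_0 = ciphertext = 0x90
s_1 = InvRound(s_0, k_6) = 0x71
s_2 = InvRound(s_1, k_5) = 0x22
s_3 = InvRound(s_2, k_4) = 0x04
s_4 = InvRound(s_3, k_3) = 0x48
s_5 = InvRound(s_4, k_2) = 0x93
s_6 = InvRound(s_5, k_1) = 0x90
s_7 = InvRound(s_6, k_0) = 0xDC

0xDC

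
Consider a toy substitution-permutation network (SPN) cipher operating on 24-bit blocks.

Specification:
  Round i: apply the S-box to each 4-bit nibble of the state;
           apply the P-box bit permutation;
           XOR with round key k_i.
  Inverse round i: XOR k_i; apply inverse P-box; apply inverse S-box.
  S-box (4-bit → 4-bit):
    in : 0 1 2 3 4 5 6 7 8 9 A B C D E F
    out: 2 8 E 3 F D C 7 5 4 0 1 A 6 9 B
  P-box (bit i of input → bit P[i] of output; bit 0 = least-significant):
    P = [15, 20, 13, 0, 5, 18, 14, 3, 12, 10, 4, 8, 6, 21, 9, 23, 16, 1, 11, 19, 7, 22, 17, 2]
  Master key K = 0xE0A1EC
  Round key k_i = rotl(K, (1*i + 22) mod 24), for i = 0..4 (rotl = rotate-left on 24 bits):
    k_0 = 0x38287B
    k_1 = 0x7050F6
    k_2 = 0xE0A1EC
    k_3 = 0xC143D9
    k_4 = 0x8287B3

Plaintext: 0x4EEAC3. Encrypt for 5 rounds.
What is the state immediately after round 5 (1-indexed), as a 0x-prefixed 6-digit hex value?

s_0 = plaintext = 0x4EEAC3
s_1 = Round(s_0, k_0) = 0xE7A8B7
s_2 = Round(s_1, k_1) = 0x61E840
s_3 = Round(s_2, k_2) = 0x7EF190
s_4 = Round(s_3, k_3) = 0x3A0219
s_5 = Round(s_4, k_4) = 0xE2A22B

0xE2A22B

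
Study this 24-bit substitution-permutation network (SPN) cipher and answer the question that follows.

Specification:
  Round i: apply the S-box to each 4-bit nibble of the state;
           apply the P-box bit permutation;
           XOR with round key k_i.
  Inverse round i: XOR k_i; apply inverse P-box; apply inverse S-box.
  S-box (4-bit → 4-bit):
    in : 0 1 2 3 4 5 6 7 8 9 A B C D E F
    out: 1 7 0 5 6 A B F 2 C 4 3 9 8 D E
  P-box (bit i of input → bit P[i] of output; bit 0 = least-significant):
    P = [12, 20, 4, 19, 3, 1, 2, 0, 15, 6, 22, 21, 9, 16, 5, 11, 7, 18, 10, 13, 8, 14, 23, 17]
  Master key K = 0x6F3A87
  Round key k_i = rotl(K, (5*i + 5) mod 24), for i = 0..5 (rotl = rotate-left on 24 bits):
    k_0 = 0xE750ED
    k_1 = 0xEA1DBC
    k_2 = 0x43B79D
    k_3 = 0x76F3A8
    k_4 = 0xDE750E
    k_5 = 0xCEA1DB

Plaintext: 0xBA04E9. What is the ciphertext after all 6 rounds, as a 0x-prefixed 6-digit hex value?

s_0 = plaintext = 0xBA04E9
s_1 = Round(s_0, k_0) = 0xAF17B0
s_2 = Round(s_1, k_1) = 0x0FABD6
s_3 = Round(s_2, k_2) = 0x5F02FC
s_4 = Round(s_3, k_3) = 0x7885AF
s_5 = Round(s_4, k_4) = 0x61345A
s_6 = Round(s_5, k_5) = 0x88E628

0x88E628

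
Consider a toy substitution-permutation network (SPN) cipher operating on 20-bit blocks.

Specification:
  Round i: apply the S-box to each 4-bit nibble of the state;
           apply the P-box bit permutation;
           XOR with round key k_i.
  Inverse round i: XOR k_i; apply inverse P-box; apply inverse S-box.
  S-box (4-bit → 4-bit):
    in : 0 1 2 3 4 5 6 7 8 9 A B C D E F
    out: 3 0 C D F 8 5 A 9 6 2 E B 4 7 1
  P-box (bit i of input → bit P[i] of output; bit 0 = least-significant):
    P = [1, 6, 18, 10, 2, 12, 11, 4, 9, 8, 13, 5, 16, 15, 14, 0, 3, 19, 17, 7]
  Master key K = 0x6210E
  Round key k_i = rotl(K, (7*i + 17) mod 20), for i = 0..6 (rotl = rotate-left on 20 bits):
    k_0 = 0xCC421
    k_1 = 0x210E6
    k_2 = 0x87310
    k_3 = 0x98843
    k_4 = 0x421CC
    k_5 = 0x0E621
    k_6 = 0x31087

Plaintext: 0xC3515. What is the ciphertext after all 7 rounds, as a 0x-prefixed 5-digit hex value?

0x5DA00

s_0 = plaintext = 0xC3515
s_1 = Round(s_0, k_0) = 0x58088
s_2 = Round(s_1, k_1) = 0x31771
s_3 = Round(s_2, k_2) = 0xA62A8
s_4 = Round(s_3, k_3) = 0x0FC61
s_5 = Round(s_4, k_4) = 0xD2AE0
s_6 = Round(s_5, k_5) = 0x2BF66
s_7 = Round(s_6, k_6) = 0x5DA00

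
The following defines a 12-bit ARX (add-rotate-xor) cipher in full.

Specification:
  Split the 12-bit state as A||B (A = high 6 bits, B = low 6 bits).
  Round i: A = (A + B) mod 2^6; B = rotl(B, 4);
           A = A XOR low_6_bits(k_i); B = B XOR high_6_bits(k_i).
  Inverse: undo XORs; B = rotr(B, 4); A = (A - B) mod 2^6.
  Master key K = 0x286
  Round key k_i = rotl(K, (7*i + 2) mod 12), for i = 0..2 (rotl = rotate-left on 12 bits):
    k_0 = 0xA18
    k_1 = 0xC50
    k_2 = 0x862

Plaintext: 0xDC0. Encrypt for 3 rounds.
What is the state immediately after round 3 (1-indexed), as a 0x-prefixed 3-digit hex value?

s_0 = plaintext = 0xDC0
s_1 = Round(s_0, k_0) = 0xBE8
s_2 = Round(s_1, k_1) = 0x1FB
s_3 = Round(s_2, k_2) = 0x81F

0x81F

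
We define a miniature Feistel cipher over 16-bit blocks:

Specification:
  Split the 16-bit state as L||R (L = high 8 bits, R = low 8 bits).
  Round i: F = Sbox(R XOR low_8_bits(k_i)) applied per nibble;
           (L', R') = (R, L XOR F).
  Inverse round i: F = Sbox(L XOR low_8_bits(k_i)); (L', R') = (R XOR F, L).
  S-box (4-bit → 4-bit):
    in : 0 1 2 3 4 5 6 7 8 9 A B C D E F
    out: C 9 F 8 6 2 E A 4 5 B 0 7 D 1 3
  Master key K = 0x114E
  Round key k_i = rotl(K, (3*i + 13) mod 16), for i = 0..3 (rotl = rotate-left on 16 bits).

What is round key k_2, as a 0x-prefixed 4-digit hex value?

K = 0x114E
k_0 = rotl(K, (3*0+13) mod 16) = rotl(K, 13) = 0xC229
k_1 = rotl(K, (3*1+13) mod 16) = rotl(K, 0) = 0x114E
k_2 = rotl(K, (3*2+13) mod 16) = rotl(K, 3) = 0x8A70

0x8A70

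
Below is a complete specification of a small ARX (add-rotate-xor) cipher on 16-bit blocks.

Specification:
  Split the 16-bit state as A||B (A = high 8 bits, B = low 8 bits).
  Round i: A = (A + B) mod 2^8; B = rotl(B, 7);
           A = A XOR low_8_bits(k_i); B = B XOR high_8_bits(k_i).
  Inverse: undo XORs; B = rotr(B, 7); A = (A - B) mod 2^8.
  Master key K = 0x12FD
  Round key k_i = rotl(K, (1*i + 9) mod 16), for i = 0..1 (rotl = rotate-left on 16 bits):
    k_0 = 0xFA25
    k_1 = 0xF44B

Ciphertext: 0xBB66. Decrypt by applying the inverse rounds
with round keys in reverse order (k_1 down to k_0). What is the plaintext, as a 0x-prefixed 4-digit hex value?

0x2FBF

s_0 = ciphertext = 0xBB66
s_1 = InvRound(s_0, k_1) = 0xCB25
s_2 = InvRound(s_1, k_0) = 0x2FBF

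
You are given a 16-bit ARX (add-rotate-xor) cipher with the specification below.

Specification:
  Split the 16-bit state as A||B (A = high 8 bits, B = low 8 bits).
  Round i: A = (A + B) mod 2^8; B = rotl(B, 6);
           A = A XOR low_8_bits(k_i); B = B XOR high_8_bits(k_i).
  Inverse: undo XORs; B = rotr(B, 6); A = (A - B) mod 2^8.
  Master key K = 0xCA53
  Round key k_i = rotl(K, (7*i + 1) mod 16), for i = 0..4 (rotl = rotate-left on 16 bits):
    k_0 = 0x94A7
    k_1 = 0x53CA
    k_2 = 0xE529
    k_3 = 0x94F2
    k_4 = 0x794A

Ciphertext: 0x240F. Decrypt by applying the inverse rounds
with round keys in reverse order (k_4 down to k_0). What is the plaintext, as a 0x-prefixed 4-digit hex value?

0x2253

s_0 = ciphertext = 0x240F
s_1 = InvRound(s_0, k_4) = 0x95D9
s_2 = InvRound(s_1, k_3) = 0x3235
s_3 = InvRound(s_2, k_2) = 0xD843
s_4 = InvRound(s_3, k_1) = 0xD240
s_5 = InvRound(s_4, k_0) = 0x2253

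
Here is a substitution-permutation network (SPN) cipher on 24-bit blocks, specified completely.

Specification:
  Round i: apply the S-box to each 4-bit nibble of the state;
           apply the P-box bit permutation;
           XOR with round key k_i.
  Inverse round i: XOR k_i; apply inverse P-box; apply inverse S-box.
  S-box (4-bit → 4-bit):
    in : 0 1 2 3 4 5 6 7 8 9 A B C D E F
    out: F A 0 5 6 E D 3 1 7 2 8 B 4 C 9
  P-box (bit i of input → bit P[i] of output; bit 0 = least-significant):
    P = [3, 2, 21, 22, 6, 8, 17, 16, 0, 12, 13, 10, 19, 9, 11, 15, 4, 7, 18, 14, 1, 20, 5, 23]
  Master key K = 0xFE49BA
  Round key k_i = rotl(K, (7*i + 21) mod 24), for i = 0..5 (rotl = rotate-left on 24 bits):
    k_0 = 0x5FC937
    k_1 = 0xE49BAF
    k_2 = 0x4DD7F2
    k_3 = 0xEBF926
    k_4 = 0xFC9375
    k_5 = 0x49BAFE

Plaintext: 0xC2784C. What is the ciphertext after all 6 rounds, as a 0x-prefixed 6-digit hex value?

0x5107AC

s_0 = plaintext = 0xC2784C
s_1 = Round(s_0, k_0) = 0x85CA38
s_2 = Round(s_1, k_1) = 0xEA4965
s_3 = Round(s_2, k_2) = 0xAEED17
s_4 = Round(s_3, k_3) = 0xFE102A
s_5 = Round(s_4, k_4) = 0x786572
s_6 = Round(s_5, k_5) = 0x5107AC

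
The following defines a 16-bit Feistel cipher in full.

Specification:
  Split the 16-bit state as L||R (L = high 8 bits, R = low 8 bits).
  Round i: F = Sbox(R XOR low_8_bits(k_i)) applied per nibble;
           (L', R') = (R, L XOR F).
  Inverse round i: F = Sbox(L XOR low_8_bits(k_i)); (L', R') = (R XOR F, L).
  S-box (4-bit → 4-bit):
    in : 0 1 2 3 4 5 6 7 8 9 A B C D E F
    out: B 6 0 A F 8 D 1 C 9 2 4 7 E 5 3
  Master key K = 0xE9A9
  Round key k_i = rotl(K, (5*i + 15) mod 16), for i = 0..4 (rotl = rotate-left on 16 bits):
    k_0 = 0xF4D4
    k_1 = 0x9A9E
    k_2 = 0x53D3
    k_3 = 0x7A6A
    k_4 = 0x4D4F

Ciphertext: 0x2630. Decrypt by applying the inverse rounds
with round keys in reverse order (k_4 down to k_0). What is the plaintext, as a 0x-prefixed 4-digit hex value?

0xAB03

s_0 = ciphertext = 0x2630
s_1 = InvRound(s_0, k_4) = 0xE926
s_2 = InvRound(s_1, k_3) = 0xECE9
s_3 = InvRound(s_2, k_2) = 0x4AEC
s_4 = InvRound(s_3, k_1) = 0x034A
s_5 = InvRound(s_4, k_0) = 0xAB03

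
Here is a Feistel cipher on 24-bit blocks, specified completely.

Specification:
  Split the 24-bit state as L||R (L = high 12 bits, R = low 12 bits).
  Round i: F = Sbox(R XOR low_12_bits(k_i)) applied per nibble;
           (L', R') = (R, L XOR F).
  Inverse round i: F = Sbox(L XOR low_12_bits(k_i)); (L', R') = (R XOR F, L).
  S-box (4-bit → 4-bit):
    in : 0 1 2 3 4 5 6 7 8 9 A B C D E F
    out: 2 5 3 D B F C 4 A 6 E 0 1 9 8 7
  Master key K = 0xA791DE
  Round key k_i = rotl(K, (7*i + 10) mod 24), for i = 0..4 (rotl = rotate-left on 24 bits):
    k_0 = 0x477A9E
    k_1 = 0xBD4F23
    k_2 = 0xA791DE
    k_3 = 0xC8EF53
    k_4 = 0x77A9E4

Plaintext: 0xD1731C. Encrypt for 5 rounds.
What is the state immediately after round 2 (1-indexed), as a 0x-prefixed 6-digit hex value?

0xBB4878

s_0 = plaintext = 0xD1731C
s_1 = Round(s_0, k_0) = 0x31CBB4
s_2 = Round(s_1, k_1) = 0xBB4878
s_3 = Round(s_2, k_2) = 0x878D58
s_4 = Round(s_3, k_3) = 0xD58B58
s_5 = Round(s_4, k_4) = 0xB58E59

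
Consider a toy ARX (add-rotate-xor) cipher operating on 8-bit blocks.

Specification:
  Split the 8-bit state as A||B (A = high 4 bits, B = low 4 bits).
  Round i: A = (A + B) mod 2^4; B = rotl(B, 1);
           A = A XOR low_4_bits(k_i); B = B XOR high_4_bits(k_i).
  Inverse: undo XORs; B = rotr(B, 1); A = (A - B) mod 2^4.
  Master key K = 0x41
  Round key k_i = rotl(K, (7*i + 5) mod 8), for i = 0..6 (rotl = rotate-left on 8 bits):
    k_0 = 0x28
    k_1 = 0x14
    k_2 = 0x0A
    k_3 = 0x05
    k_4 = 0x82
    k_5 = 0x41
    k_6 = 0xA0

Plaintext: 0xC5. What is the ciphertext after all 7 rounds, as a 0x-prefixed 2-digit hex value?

s_0 = plaintext = 0xC5
s_1 = Round(s_0, k_0) = 0x98
s_2 = Round(s_1, k_1) = 0x50
s_3 = Round(s_2, k_2) = 0xF0
s_4 = Round(s_3, k_3) = 0xA0
s_5 = Round(s_4, k_4) = 0x88
s_6 = Round(s_5, k_5) = 0x15
s_7 = Round(s_6, k_6) = 0x60

0x60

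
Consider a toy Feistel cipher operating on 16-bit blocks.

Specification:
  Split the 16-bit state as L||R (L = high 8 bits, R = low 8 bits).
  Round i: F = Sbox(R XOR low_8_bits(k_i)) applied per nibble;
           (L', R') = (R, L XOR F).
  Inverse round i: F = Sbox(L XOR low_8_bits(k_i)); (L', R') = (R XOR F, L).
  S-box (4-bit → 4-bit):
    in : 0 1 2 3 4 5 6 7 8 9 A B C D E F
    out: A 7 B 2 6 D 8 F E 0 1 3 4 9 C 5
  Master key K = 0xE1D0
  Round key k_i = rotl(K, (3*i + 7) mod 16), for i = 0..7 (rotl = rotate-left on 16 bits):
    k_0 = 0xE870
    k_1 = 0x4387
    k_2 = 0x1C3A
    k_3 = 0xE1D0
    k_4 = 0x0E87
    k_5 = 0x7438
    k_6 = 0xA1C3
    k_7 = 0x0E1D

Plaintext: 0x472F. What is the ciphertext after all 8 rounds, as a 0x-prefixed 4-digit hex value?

s_0 = plaintext = 0x472F
s_1 = Round(s_0, k_0) = 0x2F92
s_2 = Round(s_1, k_1) = 0x9252
s_3 = Round(s_2, k_2) = 0x521C
s_4 = Round(s_3, k_3) = 0x1C16
s_5 = Round(s_4, k_4) = 0x161B
s_6 = Round(s_5, k_5) = 0x1BA4
s_7 = Round(s_6, k_6) = 0xA494
s_8 = Round(s_7, k_7) = 0x9444

0x9444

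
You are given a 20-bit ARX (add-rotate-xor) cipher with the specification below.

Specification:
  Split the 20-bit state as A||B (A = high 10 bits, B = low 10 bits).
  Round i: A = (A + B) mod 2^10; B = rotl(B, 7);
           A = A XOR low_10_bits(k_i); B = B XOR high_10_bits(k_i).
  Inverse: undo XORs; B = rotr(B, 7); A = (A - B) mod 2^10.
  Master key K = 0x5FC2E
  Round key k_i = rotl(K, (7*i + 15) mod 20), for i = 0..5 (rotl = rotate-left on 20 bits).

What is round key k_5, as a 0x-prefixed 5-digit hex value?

K = 0x5FC2E
k_0 = rotl(K, (7*0+15) mod 20) = rotl(K, 15) = 0x72FE1
k_1 = rotl(K, (7*1+15) mod 20) = rotl(K, 2) = 0x7F0B9
k_2 = rotl(K, (7*2+15) mod 20) = rotl(K, 9) = 0x85CBF
k_3 = rotl(K, (7*3+15) mod 20) = rotl(K, 16) = 0xE5FC2
k_4 = rotl(K, (7*4+15) mod 20) = rotl(K, 3) = 0xFE172
k_5 = rotl(K, (7*5+15) mod 20) = rotl(K, 10) = 0x0B97F

0x0B97F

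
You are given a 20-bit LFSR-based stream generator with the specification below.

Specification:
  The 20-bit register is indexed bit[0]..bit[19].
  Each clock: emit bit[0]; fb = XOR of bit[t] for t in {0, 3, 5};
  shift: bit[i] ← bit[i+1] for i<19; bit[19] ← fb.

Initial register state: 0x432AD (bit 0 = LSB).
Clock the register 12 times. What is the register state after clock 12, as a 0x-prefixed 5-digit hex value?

reg_0 = 0x432AD
clock 1: out=1, reg = 0xA1956
clock 2: out=0, reg = 0x50CAB
clock 3: out=1, reg = 0xA8655
clock 4: out=1, reg = 0xD432A
clock 5: out=0, reg = 0x6A195
clock 6: out=1, reg = 0xB50CA
clock 7: out=0, reg = 0xDA865
clock 8: out=1, reg = 0x6D432
clock 9: out=0, reg = 0xB6A19
clock 10: out=1, reg = 0x5B50C
clock 11: out=0, reg = 0xADA86
clock 12: out=0, reg = 0x56D43

0x56D43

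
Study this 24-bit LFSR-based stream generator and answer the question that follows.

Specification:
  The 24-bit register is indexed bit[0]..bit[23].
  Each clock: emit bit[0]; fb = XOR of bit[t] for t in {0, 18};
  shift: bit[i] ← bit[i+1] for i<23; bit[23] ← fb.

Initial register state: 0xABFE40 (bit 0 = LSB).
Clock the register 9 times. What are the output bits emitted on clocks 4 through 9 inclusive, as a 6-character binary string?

000100

reg_0 = 0xABFE40
clock 1: out=0, reg = 0x55FF20
clock 2: out=0, reg = 0xAAFF90
clock 3: out=0, reg = 0x557FC8
clock 4: out=0, reg = 0xAABFE4
clock 5: out=0, reg = 0x555FF2
clock 6: out=0, reg = 0xAAAFF9
clock 7: out=1, reg = 0xD557FC
clock 8: out=0, reg = 0xEAABFE
clock 9: out=0, reg = 0x7555FF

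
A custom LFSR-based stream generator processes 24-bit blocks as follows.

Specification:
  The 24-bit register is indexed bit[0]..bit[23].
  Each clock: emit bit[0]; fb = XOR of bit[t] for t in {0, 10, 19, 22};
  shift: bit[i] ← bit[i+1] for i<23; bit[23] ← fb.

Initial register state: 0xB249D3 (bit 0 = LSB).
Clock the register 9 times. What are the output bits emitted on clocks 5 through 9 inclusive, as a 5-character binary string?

reg_0 = 0xB249D3
clock 1: out=1, reg = 0xD924E9
clock 2: out=1, reg = 0x6C9274
clock 3: out=0, reg = 0x36493A
clock 4: out=0, reg = 0x1B249D
clock 5: out=1, reg = 0x8D924E
clock 6: out=0, reg = 0xC6C927
clock 7: out=1, reg = 0x636493
clock 8: out=1, reg = 0xB1B249
clock 9: out=1, reg = 0xD8D924

10111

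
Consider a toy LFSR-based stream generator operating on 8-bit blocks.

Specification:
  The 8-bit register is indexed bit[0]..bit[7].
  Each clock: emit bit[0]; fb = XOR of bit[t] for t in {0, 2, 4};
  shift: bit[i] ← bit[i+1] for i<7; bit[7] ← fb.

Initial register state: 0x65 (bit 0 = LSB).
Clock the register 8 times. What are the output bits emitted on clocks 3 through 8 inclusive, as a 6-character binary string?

reg_0 = 0x65
clock 1: out=1, reg = 0x32
clock 2: out=0, reg = 0x99
clock 3: out=1, reg = 0x4C
clock 4: out=0, reg = 0xA6
clock 5: out=0, reg = 0xD3
clock 6: out=1, reg = 0x69
clock 7: out=1, reg = 0xB4
clock 8: out=0, reg = 0x5A

100110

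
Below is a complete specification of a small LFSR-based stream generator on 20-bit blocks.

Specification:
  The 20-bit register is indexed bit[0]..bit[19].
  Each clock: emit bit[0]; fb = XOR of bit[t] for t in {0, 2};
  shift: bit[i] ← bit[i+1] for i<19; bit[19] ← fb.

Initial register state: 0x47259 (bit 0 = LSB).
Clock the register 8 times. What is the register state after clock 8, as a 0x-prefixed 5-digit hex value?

0xCF472

reg_0 = 0x47259
clock 1: out=1, reg = 0xA392C
clock 2: out=0, reg = 0xD1C96
clock 3: out=0, reg = 0xE8E4B
clock 4: out=1, reg = 0xF4725
clock 5: out=1, reg = 0x7A392
clock 6: out=0, reg = 0x3D1C9
clock 7: out=1, reg = 0x9E8E4
clock 8: out=0, reg = 0xCF472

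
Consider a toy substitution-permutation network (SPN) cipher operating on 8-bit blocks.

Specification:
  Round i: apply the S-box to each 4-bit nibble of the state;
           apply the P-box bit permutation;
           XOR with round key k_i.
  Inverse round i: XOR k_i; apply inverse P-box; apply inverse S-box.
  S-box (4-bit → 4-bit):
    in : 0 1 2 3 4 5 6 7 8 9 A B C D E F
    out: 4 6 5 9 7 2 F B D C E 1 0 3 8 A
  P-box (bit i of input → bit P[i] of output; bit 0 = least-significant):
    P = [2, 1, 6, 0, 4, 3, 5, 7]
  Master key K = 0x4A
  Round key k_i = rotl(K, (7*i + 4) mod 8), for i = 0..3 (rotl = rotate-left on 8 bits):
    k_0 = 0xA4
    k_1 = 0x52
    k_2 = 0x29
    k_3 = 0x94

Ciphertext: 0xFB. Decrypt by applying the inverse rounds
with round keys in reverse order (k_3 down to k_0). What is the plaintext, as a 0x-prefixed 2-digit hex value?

s_0 = ciphertext = 0xFB
s_1 = InvRound(s_0, k_3) = 0x16
s_2 = InvRound(s_1, k_2) = 0x47
s_3 = InvRound(s_2, k_1) = 0xB3
s_4 = InvRound(s_3, k_0) = 0xB7

0xB7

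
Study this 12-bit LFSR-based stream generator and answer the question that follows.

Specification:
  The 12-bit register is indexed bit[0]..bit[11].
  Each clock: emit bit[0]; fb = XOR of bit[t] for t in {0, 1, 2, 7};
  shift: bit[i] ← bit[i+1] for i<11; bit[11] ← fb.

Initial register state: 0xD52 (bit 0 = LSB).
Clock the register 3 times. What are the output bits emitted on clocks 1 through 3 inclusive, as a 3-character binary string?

010

reg_0 = 0xD52
clock 1: out=0, reg = 0xEA9
clock 2: out=1, reg = 0x754
clock 3: out=0, reg = 0xBAA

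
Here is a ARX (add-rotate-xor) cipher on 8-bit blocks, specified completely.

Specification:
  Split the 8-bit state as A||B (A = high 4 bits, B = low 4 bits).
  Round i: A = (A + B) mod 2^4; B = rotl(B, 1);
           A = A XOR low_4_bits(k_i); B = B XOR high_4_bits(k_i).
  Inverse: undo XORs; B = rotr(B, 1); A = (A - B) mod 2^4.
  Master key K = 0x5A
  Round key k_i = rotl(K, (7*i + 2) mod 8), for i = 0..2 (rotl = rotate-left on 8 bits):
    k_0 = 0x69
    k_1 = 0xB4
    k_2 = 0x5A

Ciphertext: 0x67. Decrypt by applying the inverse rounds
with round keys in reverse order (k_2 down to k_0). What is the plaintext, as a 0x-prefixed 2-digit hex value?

s_0 = ciphertext = 0x67
s_1 = InvRound(s_0, k_2) = 0xB1
s_2 = InvRound(s_1, k_1) = 0xA5
s_3 = InvRound(s_2, k_0) = 0xA9

0xA9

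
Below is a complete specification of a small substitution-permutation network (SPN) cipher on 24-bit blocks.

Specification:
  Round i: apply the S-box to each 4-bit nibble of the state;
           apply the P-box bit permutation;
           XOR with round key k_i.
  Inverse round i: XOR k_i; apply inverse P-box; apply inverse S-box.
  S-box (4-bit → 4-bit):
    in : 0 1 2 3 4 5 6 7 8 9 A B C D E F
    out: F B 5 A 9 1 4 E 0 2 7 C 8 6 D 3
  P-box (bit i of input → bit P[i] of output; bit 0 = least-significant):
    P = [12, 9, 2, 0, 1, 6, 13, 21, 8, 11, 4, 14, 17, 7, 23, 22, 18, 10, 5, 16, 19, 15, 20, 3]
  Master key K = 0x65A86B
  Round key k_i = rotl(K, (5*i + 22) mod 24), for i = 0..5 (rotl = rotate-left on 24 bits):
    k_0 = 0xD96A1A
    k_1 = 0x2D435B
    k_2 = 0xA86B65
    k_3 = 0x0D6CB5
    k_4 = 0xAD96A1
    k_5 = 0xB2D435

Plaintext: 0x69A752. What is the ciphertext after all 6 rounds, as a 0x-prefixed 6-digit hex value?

0xB7AE60

s_0 = plaintext = 0x69A752
s_1 = Round(s_0, k_0) = 0x4B368C
s_2 = Round(s_1, k_1) = 0x6443E2
s_3 = Round(s_2, k_2) = 0xDF1363
s_4 = Round(s_3, k_3) = 0x5B8234
s_5 = Round(s_4, k_4) = 0x8487D0
s_6 = Round(s_5, k_5) = 0xB7AE60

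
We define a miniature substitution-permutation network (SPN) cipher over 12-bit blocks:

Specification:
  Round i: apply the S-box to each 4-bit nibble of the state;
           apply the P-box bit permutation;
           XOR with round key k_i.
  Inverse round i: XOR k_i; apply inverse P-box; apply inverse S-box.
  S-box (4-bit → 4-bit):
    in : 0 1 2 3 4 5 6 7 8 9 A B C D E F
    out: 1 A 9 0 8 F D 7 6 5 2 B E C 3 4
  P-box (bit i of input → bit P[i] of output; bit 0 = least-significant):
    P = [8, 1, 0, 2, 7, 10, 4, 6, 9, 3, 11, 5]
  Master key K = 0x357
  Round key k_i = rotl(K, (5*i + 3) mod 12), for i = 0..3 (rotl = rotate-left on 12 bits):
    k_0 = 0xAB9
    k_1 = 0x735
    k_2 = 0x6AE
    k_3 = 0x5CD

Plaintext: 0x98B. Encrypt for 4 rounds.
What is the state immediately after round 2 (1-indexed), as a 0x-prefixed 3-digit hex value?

0x91C

s_0 = plaintext = 0x98B
s_1 = Round(s_0, k_0) = 0x5AF
s_2 = Round(s_1, k_1) = 0x91C
s_3 = Round(s_2, k_2) = 0x8E9
s_4 = Round(s_3, k_3) = 0x844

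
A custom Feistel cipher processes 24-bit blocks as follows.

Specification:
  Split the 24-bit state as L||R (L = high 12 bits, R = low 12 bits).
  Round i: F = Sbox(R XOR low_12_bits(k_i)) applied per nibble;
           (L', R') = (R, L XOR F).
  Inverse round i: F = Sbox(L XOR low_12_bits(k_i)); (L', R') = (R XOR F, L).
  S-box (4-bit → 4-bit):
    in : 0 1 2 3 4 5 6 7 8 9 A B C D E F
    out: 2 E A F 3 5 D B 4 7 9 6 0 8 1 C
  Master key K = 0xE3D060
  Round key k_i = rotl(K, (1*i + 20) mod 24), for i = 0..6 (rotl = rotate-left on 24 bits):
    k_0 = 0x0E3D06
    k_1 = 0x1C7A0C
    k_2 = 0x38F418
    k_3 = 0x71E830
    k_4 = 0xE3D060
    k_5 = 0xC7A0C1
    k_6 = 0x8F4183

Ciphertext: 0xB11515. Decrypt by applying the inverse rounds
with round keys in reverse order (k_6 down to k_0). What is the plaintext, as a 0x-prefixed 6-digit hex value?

s_0 = ciphertext = 0xB11515
s_1 = InvRound(s_0, k_6) = 0xC6FB11
s_2 = InvRound(s_1, k_5) = 0xB80C6F
s_3 = InvRound(s_2, k_4) = 0xA7DB80
s_4 = InvRound(s_3, k_3) = 0x1B8A7D
s_5 = InvRound(s_4, k_2) = 0xFEF1B8
s_6 = InvRound(s_5, k_1) = 0x4A7FEF
s_7 = InvRound(s_6, k_0) = 0x8714A7

0x8714A7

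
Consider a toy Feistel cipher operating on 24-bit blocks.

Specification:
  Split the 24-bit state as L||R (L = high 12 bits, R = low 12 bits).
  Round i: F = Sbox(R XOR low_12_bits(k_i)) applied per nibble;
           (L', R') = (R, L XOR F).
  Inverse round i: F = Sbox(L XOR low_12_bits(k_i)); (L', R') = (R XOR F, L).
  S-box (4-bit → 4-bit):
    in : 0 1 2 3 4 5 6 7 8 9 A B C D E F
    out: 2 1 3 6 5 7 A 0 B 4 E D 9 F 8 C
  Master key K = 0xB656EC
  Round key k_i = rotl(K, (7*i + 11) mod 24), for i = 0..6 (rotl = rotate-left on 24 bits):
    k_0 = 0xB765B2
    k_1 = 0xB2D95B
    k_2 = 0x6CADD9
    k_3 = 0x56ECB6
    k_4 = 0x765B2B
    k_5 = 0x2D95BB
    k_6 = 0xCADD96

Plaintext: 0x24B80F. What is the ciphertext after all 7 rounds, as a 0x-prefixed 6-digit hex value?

0x078293

s_0 = plaintext = 0x24B80F
s_1 = Round(s_0, k_0) = 0x80FD94
s_2 = Round(s_1, k_1) = 0xD94D93
s_3 = Round(s_2, k_2) = 0xD93FCA
s_4 = Round(s_3, k_3) = 0xFCAB9A
s_5 = Round(s_4, k_4) = 0xB9AD1B
s_6 = Round(s_5, k_5) = 0xD1B078
s_7 = Round(s_6, k_6) = 0x078293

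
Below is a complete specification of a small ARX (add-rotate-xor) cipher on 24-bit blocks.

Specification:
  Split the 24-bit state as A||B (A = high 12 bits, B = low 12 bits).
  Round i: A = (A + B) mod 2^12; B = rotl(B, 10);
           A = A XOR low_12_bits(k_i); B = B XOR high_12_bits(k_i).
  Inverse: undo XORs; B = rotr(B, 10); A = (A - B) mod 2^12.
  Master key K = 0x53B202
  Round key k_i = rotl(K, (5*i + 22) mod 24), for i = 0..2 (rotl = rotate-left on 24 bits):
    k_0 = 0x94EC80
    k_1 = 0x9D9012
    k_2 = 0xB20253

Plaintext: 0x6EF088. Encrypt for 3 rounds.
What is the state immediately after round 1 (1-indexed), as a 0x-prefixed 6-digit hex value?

s_0 = plaintext = 0x6EF088
s_1 = Round(s_0, k_0) = 0xBF796C
s_2 = Round(s_1, k_1) = 0x571B82
s_3 = Round(s_2, k_2) = 0x2A01C0

0xBF796C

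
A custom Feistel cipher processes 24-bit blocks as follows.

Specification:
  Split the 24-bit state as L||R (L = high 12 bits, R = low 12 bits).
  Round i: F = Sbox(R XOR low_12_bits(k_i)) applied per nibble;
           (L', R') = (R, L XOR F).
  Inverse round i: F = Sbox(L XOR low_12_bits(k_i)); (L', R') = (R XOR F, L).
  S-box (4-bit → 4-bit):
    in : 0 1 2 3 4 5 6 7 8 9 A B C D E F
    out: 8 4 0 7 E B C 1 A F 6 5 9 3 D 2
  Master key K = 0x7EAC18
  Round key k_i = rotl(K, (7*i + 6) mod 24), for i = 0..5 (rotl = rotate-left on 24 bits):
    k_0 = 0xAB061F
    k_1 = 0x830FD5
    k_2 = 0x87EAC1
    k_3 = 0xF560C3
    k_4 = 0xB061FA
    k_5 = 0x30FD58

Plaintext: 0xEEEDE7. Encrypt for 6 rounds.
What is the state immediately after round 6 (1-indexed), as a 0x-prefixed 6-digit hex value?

s_0 = plaintext = 0xEEEDE7
s_1 = Round(s_0, k_0) = 0xDE7BC4
s_2 = Round(s_1, k_1) = 0xBC43A3
s_3 = Round(s_2, k_2) = 0x3A3404
s_4 = Round(s_3, k_3) = 0x404D32
s_5 = Round(s_4, k_4) = 0xD32D9E
s_6 = Round(s_5, k_5) = 0xD9E5AE

0xD9E5AE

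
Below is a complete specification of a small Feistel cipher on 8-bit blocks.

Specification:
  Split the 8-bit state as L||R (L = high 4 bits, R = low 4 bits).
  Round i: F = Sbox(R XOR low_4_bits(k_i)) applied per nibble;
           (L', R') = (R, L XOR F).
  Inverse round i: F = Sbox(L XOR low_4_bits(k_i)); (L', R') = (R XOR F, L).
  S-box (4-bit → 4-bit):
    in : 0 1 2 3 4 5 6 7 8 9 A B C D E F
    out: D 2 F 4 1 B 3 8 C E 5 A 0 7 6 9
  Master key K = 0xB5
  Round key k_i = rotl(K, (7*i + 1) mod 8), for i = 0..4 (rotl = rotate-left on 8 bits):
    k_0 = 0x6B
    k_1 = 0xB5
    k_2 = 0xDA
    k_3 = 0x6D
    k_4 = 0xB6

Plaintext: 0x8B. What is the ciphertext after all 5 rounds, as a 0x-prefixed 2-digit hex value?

s_0 = plaintext = 0x8B
s_1 = Round(s_0, k_0) = 0xB5
s_2 = Round(s_1, k_1) = 0x56
s_3 = Round(s_2, k_2) = 0x65
s_4 = Round(s_3, k_3) = 0x5A
s_5 = Round(s_4, k_4) = 0xA5

0xA5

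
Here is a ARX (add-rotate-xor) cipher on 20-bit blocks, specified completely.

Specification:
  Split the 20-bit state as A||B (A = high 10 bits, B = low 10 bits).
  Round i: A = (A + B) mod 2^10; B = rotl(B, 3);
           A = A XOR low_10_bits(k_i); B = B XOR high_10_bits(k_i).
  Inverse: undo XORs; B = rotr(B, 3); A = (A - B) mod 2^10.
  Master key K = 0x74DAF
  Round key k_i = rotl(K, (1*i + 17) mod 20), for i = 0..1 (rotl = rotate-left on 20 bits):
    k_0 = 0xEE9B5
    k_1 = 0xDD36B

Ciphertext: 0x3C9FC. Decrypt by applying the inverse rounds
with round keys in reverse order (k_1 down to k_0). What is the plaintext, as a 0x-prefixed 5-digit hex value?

0x401FD

s_0 = ciphertext = 0x3C9FC
s_1 = InvRound(s_0, k_1) = 0xD2051
s_2 = InvRound(s_1, k_0) = 0x401FD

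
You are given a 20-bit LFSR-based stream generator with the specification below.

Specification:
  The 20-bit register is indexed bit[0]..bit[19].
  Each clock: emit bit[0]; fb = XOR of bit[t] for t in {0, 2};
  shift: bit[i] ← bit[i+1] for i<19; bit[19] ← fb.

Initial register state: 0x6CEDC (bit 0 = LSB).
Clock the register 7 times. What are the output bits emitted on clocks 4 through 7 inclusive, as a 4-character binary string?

reg_0 = 0x6CEDC
clock 1: out=0, reg = 0xB676E
clock 2: out=0, reg = 0xDB3B7
clock 3: out=1, reg = 0x6D9DB
clock 4: out=1, reg = 0xB6CED
clock 5: out=1, reg = 0x5B676
clock 6: out=0, reg = 0xADB3B
clock 7: out=1, reg = 0xD6D9D

1101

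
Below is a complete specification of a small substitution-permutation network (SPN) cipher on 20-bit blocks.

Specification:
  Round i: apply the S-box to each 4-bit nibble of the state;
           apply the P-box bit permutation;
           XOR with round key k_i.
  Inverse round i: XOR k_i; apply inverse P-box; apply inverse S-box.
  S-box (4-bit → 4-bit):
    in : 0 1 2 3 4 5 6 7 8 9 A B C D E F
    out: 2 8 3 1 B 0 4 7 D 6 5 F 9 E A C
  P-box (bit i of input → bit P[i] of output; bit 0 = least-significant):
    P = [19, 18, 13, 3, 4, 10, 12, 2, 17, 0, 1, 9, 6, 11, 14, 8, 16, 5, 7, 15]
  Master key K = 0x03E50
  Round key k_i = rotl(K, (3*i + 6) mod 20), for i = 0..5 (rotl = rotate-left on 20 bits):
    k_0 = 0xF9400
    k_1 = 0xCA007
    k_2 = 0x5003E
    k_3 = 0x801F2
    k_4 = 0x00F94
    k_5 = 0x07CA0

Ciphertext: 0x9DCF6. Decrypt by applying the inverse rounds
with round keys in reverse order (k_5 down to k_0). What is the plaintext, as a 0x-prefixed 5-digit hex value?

0xC39B1

s_0 = ciphertext = 0x9DCF6
s_1 = InvRound(s_0, k_5) = 0xC36CA
s_2 = InvRound(s_1, k_4) = 0x5468B
s_3 = InvRound(s_2, k_3) = 0x28E24
s_4 = InvRound(s_3, k_2) = 0xC082E
s_5 = InvRound(s_4, k_1) = 0xE005F
s_6 = InvRound(s_5, k_0) = 0xC39B1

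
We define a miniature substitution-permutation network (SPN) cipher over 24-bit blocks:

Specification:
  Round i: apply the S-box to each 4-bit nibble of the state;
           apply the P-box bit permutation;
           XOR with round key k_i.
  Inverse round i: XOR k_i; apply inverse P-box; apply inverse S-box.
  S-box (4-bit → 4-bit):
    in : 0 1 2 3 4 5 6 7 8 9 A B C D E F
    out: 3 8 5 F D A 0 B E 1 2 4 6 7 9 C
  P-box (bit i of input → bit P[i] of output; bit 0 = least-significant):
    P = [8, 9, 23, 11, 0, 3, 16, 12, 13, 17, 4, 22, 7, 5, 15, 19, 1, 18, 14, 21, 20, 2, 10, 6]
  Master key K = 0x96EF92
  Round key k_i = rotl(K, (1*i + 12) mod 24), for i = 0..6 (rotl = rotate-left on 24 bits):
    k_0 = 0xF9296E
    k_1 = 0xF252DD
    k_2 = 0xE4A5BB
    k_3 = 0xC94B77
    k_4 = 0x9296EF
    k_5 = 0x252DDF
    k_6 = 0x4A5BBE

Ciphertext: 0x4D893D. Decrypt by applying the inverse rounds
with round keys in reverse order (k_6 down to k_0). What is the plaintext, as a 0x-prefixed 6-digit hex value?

0xBBB160

s_0 = ciphertext = 0x4D893D
s_1 = InvRound(s_0, k_6) = 0x6D2A4A
s_2 = InvRound(s_1, k_5) = 0xC6EF90
s_3 = InvRound(s_2, k_4) = 0x7DA47E
s_4 = InvRound(s_3, k_3) = 0x28B903
s_5 = InvRound(s_4, k_2) = 0xBA7F5F
s_6 = InvRound(s_5, k_1) = 0xB9EE6E
s_7 = InvRound(s_6, k_0) = 0xBBB160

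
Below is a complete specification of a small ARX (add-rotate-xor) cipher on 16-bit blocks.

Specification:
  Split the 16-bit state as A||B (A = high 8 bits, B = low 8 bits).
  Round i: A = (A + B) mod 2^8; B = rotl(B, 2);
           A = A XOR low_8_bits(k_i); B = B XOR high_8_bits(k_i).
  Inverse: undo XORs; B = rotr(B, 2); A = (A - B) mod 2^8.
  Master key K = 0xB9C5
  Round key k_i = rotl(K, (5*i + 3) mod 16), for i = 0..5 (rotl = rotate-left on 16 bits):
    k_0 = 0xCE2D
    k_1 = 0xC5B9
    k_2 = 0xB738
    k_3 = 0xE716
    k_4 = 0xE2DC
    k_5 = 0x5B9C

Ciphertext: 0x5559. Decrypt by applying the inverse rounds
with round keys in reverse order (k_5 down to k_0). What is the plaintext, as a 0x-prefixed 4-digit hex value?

0x334E

s_0 = ciphertext = 0x5559
s_1 = InvRound(s_0, k_5) = 0x4980
s_2 = InvRound(s_1, k_4) = 0xFD98
s_3 = InvRound(s_2, k_3) = 0x0CDF
s_4 = InvRound(s_3, k_2) = 0x1A1A
s_5 = InvRound(s_4, k_1) = 0xACF7
s_6 = InvRound(s_5, k_0) = 0x334E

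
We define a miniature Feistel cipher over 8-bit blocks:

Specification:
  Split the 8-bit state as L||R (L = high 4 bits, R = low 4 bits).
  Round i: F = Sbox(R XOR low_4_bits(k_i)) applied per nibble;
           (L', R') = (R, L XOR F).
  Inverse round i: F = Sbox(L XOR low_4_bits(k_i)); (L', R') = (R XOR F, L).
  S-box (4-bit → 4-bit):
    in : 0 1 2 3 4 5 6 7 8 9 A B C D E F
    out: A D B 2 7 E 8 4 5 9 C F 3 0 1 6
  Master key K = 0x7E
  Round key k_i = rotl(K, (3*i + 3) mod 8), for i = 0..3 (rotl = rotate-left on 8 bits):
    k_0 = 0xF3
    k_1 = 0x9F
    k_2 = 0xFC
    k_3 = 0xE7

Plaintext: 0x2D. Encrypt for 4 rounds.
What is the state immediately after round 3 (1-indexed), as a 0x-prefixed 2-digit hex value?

s_0 = plaintext = 0x2D
s_1 = Round(s_0, k_0) = 0xD3
s_2 = Round(s_1, k_1) = 0x3E
s_3 = Round(s_2, k_2) = 0xE8
s_4 = Round(s_3, k_3) = 0x88

0xE8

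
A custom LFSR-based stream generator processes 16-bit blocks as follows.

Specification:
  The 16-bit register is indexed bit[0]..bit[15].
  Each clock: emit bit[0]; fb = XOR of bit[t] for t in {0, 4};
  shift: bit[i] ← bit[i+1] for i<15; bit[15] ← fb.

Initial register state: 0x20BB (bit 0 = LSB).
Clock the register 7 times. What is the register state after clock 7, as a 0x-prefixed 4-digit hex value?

reg_0 = 0x20BB
clock 1: out=1, reg = 0x105D
clock 2: out=1, reg = 0x082E
clock 3: out=0, reg = 0x0417
clock 4: out=1, reg = 0x020B
clock 5: out=1, reg = 0x8105
clock 6: out=1, reg = 0xC082
clock 7: out=0, reg = 0x6041

0x6041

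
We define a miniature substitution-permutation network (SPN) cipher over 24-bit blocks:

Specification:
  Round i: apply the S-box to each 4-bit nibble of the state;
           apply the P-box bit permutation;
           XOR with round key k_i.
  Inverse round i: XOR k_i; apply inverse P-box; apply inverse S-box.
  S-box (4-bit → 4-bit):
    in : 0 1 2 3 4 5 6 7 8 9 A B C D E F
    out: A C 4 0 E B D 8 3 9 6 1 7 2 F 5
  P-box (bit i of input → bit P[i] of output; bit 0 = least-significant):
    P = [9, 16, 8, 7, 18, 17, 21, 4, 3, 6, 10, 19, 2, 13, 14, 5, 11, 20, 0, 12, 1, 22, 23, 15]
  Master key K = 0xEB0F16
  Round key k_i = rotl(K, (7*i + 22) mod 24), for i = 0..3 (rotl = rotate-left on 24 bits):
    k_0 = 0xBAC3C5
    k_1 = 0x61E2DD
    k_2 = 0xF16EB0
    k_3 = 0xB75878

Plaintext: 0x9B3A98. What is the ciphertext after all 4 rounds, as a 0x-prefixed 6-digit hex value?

0x6FEFE8

s_0 = plaintext = 0x9B3A98
s_1 = Round(s_0, k_0) = 0xBF4D97
s_2 = Round(s_1, k_1) = 0x658A2E
s_3 = Round(s_2, k_2) = 0x40D176
s_4 = Round(s_3, k_3) = 0x6FEFE8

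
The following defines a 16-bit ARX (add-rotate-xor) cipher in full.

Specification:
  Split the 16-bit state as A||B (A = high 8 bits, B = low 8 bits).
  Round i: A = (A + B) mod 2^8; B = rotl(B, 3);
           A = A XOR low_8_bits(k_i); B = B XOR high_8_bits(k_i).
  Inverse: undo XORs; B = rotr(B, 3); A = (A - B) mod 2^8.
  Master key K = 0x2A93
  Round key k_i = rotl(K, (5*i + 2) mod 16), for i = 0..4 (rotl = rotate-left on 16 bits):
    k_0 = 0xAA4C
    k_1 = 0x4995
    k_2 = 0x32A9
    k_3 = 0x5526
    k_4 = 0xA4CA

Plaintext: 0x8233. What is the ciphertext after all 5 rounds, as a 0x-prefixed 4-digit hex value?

0x2823

s_0 = plaintext = 0x8233
s_1 = Round(s_0, k_0) = 0xF933
s_2 = Round(s_1, k_1) = 0xB9D0
s_3 = Round(s_2, k_2) = 0x20B4
s_4 = Round(s_3, k_3) = 0xF2F0
s_5 = Round(s_4, k_4) = 0x2823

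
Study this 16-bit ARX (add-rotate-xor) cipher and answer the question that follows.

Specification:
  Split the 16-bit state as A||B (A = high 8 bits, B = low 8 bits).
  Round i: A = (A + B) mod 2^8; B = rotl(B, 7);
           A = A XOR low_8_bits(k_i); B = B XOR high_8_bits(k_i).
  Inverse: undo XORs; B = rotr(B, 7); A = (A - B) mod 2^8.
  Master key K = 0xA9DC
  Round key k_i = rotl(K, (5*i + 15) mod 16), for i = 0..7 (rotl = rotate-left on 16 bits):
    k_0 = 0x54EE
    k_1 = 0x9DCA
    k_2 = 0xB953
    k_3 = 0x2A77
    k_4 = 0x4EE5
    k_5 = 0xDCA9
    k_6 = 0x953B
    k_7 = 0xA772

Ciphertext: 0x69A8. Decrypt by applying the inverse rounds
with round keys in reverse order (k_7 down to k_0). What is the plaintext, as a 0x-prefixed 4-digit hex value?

0xB28A

s_0 = ciphertext = 0x69A8
s_1 = InvRound(s_0, k_7) = 0xFD1E
s_2 = InvRound(s_1, k_6) = 0xAF17
s_3 = InvRound(s_2, k_5) = 0x6F97
s_4 = InvRound(s_3, k_4) = 0xD7B3
s_5 = InvRound(s_4, k_3) = 0x6D33
s_6 = InvRound(s_5, k_2) = 0x2915
s_7 = InvRound(s_6, k_1) = 0xD211
s_8 = InvRound(s_7, k_0) = 0xB28A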